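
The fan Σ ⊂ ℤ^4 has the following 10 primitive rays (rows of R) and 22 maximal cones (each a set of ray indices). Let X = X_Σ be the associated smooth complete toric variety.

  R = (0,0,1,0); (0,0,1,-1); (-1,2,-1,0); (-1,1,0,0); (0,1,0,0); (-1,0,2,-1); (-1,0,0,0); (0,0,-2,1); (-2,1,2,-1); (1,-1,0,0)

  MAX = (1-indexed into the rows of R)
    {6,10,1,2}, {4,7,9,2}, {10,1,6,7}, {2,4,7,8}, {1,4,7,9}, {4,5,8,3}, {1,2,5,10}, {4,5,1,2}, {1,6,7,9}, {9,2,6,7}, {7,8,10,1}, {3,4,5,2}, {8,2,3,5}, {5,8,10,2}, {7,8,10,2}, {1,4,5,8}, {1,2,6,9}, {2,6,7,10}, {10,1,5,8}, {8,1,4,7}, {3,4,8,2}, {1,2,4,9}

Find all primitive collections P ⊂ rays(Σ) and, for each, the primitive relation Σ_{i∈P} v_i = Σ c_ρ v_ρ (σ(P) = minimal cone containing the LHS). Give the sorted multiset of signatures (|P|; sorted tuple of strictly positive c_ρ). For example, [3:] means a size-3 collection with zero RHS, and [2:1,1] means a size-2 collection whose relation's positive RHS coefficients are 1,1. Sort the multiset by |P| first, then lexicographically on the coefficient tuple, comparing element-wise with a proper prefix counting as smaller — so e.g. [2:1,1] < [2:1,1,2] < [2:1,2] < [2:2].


The 16 primitive collections of Σ (r=10, n=4):

  {4,10}:  v_{4} + v_{10} = 0 — sig = [2:]
  {4,6}:  v_{4} + v_{6} = v_{9} — sig = [2:1]
  {5,7}:  v_{5} + v_{7} = v_{4} — sig = [2:1]
  {6,8}:  v_{6} + v_{8} = v_{7} — sig = [2:1]
  {9,10}:  v_{9} + v_{10} = v_{6} — sig = [2:1]
  {1,3}:  v_{1} + v_{3} = v_{4} + v_{5} — sig = [2:1,1]
  {8,9}:  v_{8} + v_{9} = v_{4} + v_{7} — sig = [2:1,1]
  {3,10}:  v_{3} + v_{10} = v_{2} + v_{5} + v_{8} — sig = [2:1,1,1]
  {5,6}:  v_{5} + v_{6} = v_{1} + v_{2} + v_{4} — sig = [2:1,1,1]
  {3,7}:  v_{3} + v_{7} = v_{2} + 2·v_{4} + v_{8} — sig = [2:1,1,2]
  {5,9}:  v_{5} + v_{9} = v_{1} + v_{2} + 2·v_{4} — sig = [2:1,1,2]
  {3,6}:  v_{3} + v_{6} = v_{2} + 2·v_{4} — sig = [2:1,2]
  {3,9}:  v_{3} + v_{9} = v_{2} + 3·v_{4} — sig = [2:1,3]
  {1,2,8}:  v_{1} + v_{2} + v_{8} = 0 — sig = [3:]
  {1,2,7}:  v_{1} + v_{2} + v_{7} = v_{6} — sig = [3:1]
  {2,4,5,8}:  v_{2} + v_{4} + v_{5} + v_{8} = v_{3} — sig = [4:1]

Hence PRS(X_Σ) =
    |P|=2: 13 collections, coeffs (), (1), (1), (1), (1), (1,1), (1,1), (1,1,1), (1,1,1), (1,1,2), (1,1,2), (1,2), (1,3)
    |P|=3: 2 collections, coeffs (), (1)
    |P|=4: 1 collection, coeffs (1)


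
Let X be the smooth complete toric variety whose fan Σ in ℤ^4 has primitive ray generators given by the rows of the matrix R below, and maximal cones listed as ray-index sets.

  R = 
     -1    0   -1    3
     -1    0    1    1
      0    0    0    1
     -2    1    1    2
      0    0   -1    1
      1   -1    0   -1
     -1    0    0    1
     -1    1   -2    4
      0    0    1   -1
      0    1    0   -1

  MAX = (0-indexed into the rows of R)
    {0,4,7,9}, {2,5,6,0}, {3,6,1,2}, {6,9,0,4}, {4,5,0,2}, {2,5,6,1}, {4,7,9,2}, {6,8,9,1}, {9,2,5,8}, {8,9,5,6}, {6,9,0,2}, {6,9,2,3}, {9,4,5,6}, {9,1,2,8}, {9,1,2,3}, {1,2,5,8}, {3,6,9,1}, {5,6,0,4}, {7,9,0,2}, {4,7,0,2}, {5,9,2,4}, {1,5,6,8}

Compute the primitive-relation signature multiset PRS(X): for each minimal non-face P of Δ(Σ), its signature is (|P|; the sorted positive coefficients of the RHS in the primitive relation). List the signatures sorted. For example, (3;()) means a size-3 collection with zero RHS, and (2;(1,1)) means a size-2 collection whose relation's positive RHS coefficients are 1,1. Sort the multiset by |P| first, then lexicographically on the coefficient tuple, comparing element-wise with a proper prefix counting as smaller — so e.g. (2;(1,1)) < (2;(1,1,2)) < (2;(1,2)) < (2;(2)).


20 collections generate NE(X_Σ); each relation:

  • {4,8}:  v_{4} + v_{8} = 0  so sig = (2;())
  • {3,5}:  v_{3} + v_{5} = v_{1}  so sig = (2;(1))
  • {0,8}:  v_{0} + v_{8} = v_{2} + v_{6}  so sig = (2;(1,1))
  • {1,4}:  v_{1} + v_{4} = v_{2} + v_{6}  so sig = (2;(1,1))
  • {7,8}:  v_{7} + v_{8} = v_{0} + v_{2} + v_{9}  so sig = (2;(1,1,1))
  • {1,7}:  v_{1} + v_{7} = v_{0} + 2·v_{2} + v_{6} + v_{9}  so sig = (2;(1,1,1,2))
  • {3,8}:  v_{3} + v_{8} = 2·v_{1} + v_{9}  so sig = (2;(1,2))
  • {5,7}:  v_{5} + v_{7} = v_{2} + 2·v_{4}  so sig = (2;(1,2))
  • {6,7}:  v_{6} + v_{7} = 2·v_{0} + v_{9}  so sig = (2;(1,2))
  • {3,4}:  v_{3} + v_{4} = 2·v_{2} + 2·v_{6} + v_{9}  so sig = (2;(1,2,2))
  • {3,7}:  v_{3} + v_{7} = v_{0} + 3·v_{2} + 2·v_{6} + 2·v_{9}  so sig = (2;(1,2,2,3))
  • {0,3}:  v_{0} + v_{3} = 3·v_{2} + 3·v_{6} + v_{9}  so sig = (2;(1,3,3))
  • {0,1}:  v_{0} + v_{1} = 2·v_{2} + 2·v_{6}  so sig = (2;(2,2))
  • {0,5,9}:  v_{0} + v_{5} + v_{9} = v_{4}  so sig = (3;(1))
  • {1,5,9}:  v_{1} + v_{5} + v_{9} = v_{8}  so sig = (3;(1))
  • {2,4,6}:  v_{2} + v_{4} + v_{6} = v_{0}  so sig = (3;(1))
  • {2,6,8}:  v_{2} + v_{6} + v_{8} = v_{1}  so sig = (3;(1))
  • {2,5,6,9}:  v_{2} + v_{5} + v_{6} + v_{9} = 0  so sig = (4;())
  • {0,2,4,9}:  v_{0} + v_{2} + v_{4} + v_{9} = v_{7}  so sig = (4;(1))
  • {1,2,6,9}:  v_{1} + v_{2} + v_{6} + v_{9} = v_{3}  so sig = (4;(1))

Hence PRS(X_Σ) =
{ (2;()),  (2;(1)),  (2;(1,1)) ×2,  (2;(1,1,1)),  (2;(1,1,1,2)),  (2;(1,2)) ×3,  (2;(1,2,2)),  (2;(1,2,2,3)),  (2;(1,3,3)),  (2;(2,2)),  (3;(1)) ×4,  (4;()),  (4;(1)) ×2 }


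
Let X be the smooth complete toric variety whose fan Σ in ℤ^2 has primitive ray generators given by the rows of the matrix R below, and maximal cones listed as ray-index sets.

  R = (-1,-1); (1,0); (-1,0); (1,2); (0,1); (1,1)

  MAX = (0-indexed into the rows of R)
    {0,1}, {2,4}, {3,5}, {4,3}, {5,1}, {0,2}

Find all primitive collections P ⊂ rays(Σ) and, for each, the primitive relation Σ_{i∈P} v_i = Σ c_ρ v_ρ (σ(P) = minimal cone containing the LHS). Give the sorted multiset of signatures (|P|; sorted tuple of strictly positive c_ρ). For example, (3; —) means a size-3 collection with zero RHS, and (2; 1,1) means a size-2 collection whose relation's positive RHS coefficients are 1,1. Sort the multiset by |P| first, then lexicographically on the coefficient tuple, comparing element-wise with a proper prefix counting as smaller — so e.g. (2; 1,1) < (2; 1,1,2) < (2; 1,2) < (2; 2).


|primitive collections| = 9. Relations:

  • {0,5}:  v_{0} + v_{5} = 0 ; sig = (2; —)
  • {1,2}:  v_{1} + v_{2} = 0 ; sig = (2; —)
  • {0,3}:  v_{0} + v_{3} = v_{4} ; sig = (2; 1)
  • {0,4}:  v_{0} + v_{4} = v_{2} ; sig = (2; 1)
  • {1,4}:  v_{1} + v_{4} = v_{5} ; sig = (2; 1)
  • {2,5}:  v_{2} + v_{5} = v_{4} ; sig = (2; 1)
  • {4,5}:  v_{4} + v_{5} = v_{3} ; sig = (2; 1)
  • {1,3}:  v_{1} + v_{3} = 2·v_{5} ; sig = (2; 2)
  • {2,3}:  v_{2} + v_{3} = 2·v_{4} ; sig = (2; 2)

Signatures (|P|; sorted positive RHS coefficients), sorted:
[(2; —), (2; —), (2; 1), (2; 1), (2; 1), (2; 1), (2; 1), (2; 2), (2; 2)]


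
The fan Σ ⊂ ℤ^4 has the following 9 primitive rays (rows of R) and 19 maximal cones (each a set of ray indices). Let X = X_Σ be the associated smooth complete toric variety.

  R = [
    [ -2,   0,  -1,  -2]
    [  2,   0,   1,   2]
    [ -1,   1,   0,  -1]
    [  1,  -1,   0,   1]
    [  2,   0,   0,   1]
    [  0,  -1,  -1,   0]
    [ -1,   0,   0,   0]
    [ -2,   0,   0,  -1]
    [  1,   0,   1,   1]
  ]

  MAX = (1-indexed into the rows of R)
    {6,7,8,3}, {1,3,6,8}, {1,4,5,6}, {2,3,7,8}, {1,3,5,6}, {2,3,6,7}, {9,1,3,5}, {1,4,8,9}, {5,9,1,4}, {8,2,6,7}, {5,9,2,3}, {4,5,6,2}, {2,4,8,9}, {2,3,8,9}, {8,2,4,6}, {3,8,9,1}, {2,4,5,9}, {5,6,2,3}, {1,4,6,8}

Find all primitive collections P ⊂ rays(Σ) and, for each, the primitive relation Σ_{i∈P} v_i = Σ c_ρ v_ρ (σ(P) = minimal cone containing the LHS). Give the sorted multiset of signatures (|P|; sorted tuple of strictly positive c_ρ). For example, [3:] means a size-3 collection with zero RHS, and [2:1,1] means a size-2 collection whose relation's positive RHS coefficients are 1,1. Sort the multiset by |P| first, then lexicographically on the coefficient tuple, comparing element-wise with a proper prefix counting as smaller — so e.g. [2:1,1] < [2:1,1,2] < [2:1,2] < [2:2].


9 collections generate NE(X_Σ); each relation:

  {1,2}:  v_{1} + v_{2} = 0  ⇒ sig = [2:]
  {3,4}:  v_{3} + v_{4} = 0  ⇒ sig = [2:]
  {5,8}:  v_{5} + v_{8} = 0  ⇒ sig = [2:]
  {6,9}:  v_{6} + v_{9} = v_{4}  ⇒ sig = [2:1]
  {7,9}:  v_{7} + v_{9} = v_{2} + v_{8}  ⇒ sig = [2:1,1]
  {1,7}:  v_{1} + v_{7} = v_{3} + v_{6} + v_{8}  ⇒ sig = [2:1,1,1]
  {4,7}:  v_{4} + v_{7} = v_{2} + v_{6} + v_{8}  ⇒ sig = [2:1,1,1]
  {5,7}:  v_{5} + v_{7} = v_{2} + v_{3} + v_{6}  ⇒ sig = [2:1,1,1]
  {2,3,6,8}:  v_{2} + v_{3} + v_{6} + v_{8} = v_{7}  ⇒ sig = [4:1]

Sorted signature multiset PRS(X):
{ [2:] ×3,  [2:1],  [2:1,1],  [2:1,1,1] ×3,  [4:1] }


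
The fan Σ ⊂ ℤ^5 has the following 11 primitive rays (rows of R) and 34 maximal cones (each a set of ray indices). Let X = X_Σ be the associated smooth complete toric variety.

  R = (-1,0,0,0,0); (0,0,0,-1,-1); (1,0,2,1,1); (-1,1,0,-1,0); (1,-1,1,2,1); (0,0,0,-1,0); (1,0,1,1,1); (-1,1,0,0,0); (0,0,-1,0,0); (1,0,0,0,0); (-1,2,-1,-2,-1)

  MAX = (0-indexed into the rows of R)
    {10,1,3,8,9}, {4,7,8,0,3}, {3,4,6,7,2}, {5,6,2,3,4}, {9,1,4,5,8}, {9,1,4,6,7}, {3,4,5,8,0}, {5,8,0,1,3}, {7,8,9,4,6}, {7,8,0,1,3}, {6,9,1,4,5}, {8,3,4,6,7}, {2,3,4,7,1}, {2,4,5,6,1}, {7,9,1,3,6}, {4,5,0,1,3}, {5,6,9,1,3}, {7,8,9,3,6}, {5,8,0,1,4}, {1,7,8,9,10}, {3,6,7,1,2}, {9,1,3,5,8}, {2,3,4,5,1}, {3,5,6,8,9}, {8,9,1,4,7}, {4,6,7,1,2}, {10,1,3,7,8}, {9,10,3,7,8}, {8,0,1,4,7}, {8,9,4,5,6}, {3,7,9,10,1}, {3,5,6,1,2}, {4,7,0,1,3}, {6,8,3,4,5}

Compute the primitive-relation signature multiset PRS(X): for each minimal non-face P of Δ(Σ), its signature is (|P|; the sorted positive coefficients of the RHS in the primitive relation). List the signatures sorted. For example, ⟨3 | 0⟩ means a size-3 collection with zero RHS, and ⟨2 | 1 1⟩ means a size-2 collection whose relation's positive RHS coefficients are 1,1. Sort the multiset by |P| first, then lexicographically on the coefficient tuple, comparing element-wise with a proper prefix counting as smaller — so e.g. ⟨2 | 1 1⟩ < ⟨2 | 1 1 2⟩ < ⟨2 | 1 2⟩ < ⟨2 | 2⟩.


The 16 primitive collections of Σ (r=11, n=5):

  P = {0,9}:  v_{0} + v_{9} = 0 — sig = ⟨2 | 0⟩
  P = {2,8}:  v_{2} + v_{8} = v_{6} — sig = ⟨2 | 1⟩
  P = {5,7}:  v_{5} + v_{7} = v_{3} — sig = ⟨2 | 1⟩
  P = {0,6}:  v_{0} + v_{6} = v_{3} + v_{4} — sig = ⟨2 | 1 1⟩
  P = {4,10}:  v_{4} + v_{10} = v_{7} + v_{9} — sig = ⟨2 | 1 1⟩
  P = {0,10}:  v_{0} + v_{10} = v_{1} + v_{3} + v_{7} + v_{8} — sig = ⟨2 | 1 1 1 1⟩
  P = {2,10}:  v_{2} + v_{10} = v_{1} + v_{3} + v_{6} + v_{7} + v_{9} — sig = ⟨2 | 1 1 1 1 1⟩
  P = {5,10}:  v_{5} + v_{10} = v_{1} + 2·v_{3} + v_{8} + v_{9} — sig = ⟨2 | 1 1 1 2⟩
  P = {6,10}:  v_{6} + v_{10} = v_{3} + v_{7} + 2·v_{9} — sig = ⟨2 | 1 1 2⟩
  P = {2,9}:  v_{2} + v_{9} = v_{1} + 2·v_{6} — sig = ⟨2 | 1 2⟩
  P = {0,2}:  v_{0} + v_{2} = v_{1} + 2·v_{3} + 2·v_{4} — sig = ⟨2 | 1 2 2⟩
  P = {1,6,8}:  v_{1} + v_{6} + v_{8} = v_{9} — sig = ⟨3 | 1⟩
  P = {3,4,9}:  v_{3} + v_{4} + v_{9} = v_{6} — sig = ⟨3 | 1⟩
  P = {1,3,4,8}:  v_{1} + v_{3} + v_{4} + v_{8} = 0 — sig = ⟨4 | 0⟩
  P = {1,3,4,6}:  v_{1} + v_{3} + v_{4} + v_{6} = v_{2} — sig = ⟨4 | 1⟩
  P = {1,3,7,8,9}:  v_{1} + v_{3} + v_{7} + v_{8} + v_{9} = v_{10} — sig = ⟨5 | 1⟩

Sorted signature multiset PRS(X):
{ ⟨2 | 0⟩,  ⟨2 | 1⟩ ×2,  ⟨2 | 1 1⟩ ×2,  ⟨2 | 1 1 1 1⟩,  ⟨2 | 1 1 1 1 1⟩,  ⟨2 | 1 1 1 2⟩,  ⟨2 | 1 1 2⟩,  ⟨2 | 1 2⟩,  ⟨2 | 1 2 2⟩,  ⟨3 | 1⟩ ×2,  ⟨4 | 0⟩,  ⟨4 | 1⟩,  ⟨5 | 1⟩ }


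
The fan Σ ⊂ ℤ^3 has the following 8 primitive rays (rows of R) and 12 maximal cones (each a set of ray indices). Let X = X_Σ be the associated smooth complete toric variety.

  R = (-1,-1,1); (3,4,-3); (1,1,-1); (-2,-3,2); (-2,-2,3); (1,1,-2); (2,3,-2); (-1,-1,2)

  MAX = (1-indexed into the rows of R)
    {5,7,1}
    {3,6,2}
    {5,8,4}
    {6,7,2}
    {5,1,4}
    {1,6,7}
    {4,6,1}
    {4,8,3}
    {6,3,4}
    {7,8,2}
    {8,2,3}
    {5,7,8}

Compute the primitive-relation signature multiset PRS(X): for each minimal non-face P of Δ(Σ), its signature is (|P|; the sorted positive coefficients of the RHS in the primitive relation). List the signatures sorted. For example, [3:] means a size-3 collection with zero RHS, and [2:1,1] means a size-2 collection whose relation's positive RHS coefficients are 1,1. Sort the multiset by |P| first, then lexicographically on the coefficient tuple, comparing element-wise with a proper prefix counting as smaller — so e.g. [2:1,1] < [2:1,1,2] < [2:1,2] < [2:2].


Primitive collections (10):

  P={1,3}:  v_{1} + v_{3} = 0  ⇒ sig = [2:]
  P={4,7}:  v_{4} + v_{7} = 0  ⇒ sig = [2:]
  P={6,8}:  v_{6} + v_{8} = 0  ⇒ sig = [2:]
  P={1,2}:  v_{1} + v_{2} = v_{7}  ⇒ sig = [2:1]
  P={1,8}:  v_{1} + v_{8} = v_{5}  ⇒ sig = [2:1]
  P={2,4}:  v_{2} + v_{4} = v_{3}  ⇒ sig = [2:1]
  P={3,5}:  v_{3} + v_{5} = v_{8}  ⇒ sig = [2:1]
  P={3,7}:  v_{3} + v_{7} = v_{2}  ⇒ sig = [2:1]
  P={5,6}:  v_{5} + v_{6} = v_{1}  ⇒ sig = [2:1]
  P={2,5}:  v_{2} + v_{5} = v_{7} + v_{8}  ⇒ sig = [2:1,1]

Signatures (|P|; sorted positive RHS coefficients), sorted:
[[2:], [2:], [2:], [2:1], [2:1], [2:1], [2:1], [2:1], [2:1], [2:1,1]]


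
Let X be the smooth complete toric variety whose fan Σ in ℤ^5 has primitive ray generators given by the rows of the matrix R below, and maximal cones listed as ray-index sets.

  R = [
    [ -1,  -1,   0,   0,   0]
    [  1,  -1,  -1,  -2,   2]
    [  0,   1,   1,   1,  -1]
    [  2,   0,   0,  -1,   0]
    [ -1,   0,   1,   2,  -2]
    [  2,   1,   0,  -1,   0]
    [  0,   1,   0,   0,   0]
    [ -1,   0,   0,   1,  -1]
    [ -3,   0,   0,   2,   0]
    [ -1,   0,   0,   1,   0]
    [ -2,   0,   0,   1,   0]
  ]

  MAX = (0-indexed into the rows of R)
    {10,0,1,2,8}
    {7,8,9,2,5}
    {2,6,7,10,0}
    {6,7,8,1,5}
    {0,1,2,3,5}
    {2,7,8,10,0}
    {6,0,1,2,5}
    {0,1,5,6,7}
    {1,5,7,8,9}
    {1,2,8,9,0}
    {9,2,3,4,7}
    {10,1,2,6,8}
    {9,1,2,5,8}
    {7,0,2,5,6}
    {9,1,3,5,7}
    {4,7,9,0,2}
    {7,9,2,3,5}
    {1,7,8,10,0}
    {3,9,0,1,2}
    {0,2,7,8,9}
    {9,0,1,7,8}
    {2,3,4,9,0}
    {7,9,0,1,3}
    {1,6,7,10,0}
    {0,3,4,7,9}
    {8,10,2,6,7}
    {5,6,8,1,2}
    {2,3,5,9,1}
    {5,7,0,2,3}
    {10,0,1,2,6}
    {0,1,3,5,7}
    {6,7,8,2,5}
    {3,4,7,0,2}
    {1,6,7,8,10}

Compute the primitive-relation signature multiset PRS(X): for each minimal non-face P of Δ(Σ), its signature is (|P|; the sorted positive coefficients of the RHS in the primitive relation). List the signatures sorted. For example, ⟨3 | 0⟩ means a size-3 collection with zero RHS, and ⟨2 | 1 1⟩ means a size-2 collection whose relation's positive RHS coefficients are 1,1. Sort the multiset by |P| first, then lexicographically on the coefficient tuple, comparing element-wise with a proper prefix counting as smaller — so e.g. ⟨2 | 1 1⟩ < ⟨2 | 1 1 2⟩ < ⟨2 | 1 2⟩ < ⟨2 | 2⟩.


Minimal non-faces — 16 found among 11 rays, 34 max cones:

  {3,10}:  v_{3} + v_{10} = 0  so sig = ⟨2 | 0⟩
  {3,6}:  v_{3} + v_{6} = v_{5}  so sig = ⟨2 | 1⟩
  {3,8}:  v_{3} + v_{8} = v_{9}  so sig = ⟨2 | 1⟩
  {5,10}:  v_{5} + v_{10} = v_{6}  so sig = ⟨2 | 1⟩
  {9,10}:  v_{9} + v_{10} = v_{8}  so sig = ⟨2 | 1⟩
  {4,6}:  v_{4} + v_{6} = v_{2} + v_{7}  so sig = ⟨2 | 1 1⟩
  {6,9}:  v_{6} + v_{9} = v_{5} + v_{8}  so sig = ⟨2 | 1 1⟩
  {1,4}:  v_{1} + v_{4} = v_{0} + v_{3} + v_{9}  so sig = ⟨2 | 1 1 1⟩
  {4,5}:  v_{4} + v_{5} = v_{2} + v_{3} + v_{7}  so sig = ⟨2 | 1 1 1⟩
  {4,10}:  v_{4} + v_{10} = v_{0} + v_{2} + v_{7} + v_{9}  so sig = ⟨2 | 1 1 1 1⟩
  {4,8}:  v_{4} + v_{8} = v_{0} + v_{2} + v_{7} + 2·v_{9}  so sig = ⟨2 | 1 1 1 2⟩
  {0,5,9}:  v_{0} + v_{5} + v_{9} = 0  so sig = ⟨3 | 0⟩
  {1,2,7}:  v_{1} + v_{2} + v_{7} = 0  so sig = ⟨3 | 0⟩
  {0,5,8}:  v_{0} + v_{5} + v_{8} = v_{10}  so sig = ⟨3 | 1⟩
  {0,6,8}:  v_{0} + v_{6} + v_{8} = 2·v_{10}  so sig = ⟨3 | 2⟩
  {0,2,3,7,9}:  v_{0} + v_{2} + v_{3} + v_{7} + v_{9} = v_{4}  so sig = ⟨5 | 1⟩

so the primitive-relation signature multiset is
    |P|=2: 11 collections, coeffs (), (1), (1), (1), (1), (1,1), (1,1), (1,1,1), (1,1,1), (1,1,1,1), (1,1,1,2)
    |P|=3: 4 collections, coeffs (), (), (1), (2)
    |P|=5: 1 collection, coeffs (1)


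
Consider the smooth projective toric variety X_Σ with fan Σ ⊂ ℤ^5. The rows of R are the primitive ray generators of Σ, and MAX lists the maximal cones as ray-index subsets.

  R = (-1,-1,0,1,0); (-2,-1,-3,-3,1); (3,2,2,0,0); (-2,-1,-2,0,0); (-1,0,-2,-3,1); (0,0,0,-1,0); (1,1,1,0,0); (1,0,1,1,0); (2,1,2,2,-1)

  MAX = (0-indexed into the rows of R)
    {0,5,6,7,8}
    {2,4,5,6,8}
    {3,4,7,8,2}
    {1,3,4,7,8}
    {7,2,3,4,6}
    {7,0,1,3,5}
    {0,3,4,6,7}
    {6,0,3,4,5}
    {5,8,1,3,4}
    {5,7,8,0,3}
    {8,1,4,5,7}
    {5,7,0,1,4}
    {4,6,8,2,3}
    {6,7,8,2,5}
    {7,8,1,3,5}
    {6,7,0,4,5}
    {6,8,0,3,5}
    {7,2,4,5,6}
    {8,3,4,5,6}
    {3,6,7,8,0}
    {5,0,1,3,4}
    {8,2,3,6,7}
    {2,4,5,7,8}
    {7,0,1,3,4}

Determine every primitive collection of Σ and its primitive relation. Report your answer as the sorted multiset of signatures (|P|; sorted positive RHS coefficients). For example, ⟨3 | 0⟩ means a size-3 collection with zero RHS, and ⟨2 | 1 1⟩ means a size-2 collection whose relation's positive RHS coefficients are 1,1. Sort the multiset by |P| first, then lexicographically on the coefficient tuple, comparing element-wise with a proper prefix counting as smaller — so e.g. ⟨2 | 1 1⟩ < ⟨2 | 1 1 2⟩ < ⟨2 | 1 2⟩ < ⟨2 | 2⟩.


Σ has 9 primitive collections:

  P = {1,6}:  v_{1} + v_{6} = v_{4}  so sig = ⟨2 | 1⟩
  P = {0,2}:  v_{0} + v_{2} = v_{6} + v_{7}  so sig = ⟨2 | 1 1⟩
  P = {1,2}:  v_{1} + v_{2} = 2·v_{4} + v_{7} + v_{8}  so sig = ⟨2 | 1 1 2⟩
  P = {0,4,8}:  v_{0} + v_{4} + v_{8} = 0  so sig = ⟨3 | 0⟩
  P = {2,3,5}:  v_{2} + v_{3} + v_{5} = v_{4} + v_{8}  so sig = ⟨3 | 1 1⟩
  P = {0,1,8}:  v_{0} + v_{1} + v_{8} = v_{3} + v_{5} + v_{7}  so sig = ⟨3 | 1 1 1⟩
  P = {3,5,6,7}:  v_{3} + v_{5} + v_{6} + v_{7} = 0  so sig = ⟨4 | 0⟩
  P = {3,4,5,7}:  v_{3} + v_{4} + v_{5} + v_{7} = v_{1}  so sig = ⟨4 | 1⟩
  P = {4,6,7,8}:  v_{4} + v_{6} + v_{7} + v_{8} = v_{2}  so sig = ⟨4 | 1⟩

Hence PRS(X_Σ) =
    ⟨2 | 1⟩
    ⟨2 | 1 1⟩
    ⟨2 | 1 1 2⟩
    ⟨3 | 0⟩
    ⟨3 | 1 1⟩
    ⟨3 | 1 1 1⟩
    ⟨4 | 0⟩
    ⟨4 | 1⟩
    ⟨4 | 1⟩


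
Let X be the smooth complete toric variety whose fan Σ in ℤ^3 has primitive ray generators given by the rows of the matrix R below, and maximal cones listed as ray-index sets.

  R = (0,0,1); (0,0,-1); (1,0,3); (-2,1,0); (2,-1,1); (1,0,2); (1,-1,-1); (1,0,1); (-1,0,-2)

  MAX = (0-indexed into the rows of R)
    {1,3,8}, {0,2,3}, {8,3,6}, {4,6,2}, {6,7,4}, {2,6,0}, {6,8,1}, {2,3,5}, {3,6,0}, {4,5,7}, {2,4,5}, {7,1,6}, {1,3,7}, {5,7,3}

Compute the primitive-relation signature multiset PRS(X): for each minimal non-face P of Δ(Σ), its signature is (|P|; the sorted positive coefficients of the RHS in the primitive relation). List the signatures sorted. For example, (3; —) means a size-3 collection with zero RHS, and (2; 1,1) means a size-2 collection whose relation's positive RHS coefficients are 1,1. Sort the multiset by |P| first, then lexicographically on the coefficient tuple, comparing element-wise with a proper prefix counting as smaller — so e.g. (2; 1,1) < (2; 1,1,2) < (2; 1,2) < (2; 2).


18 collections generate NE(X_Σ); each relation:

  {0,1}:  v_{0} + v_{1} = 0  ⇒ sig = (2; —)
  {5,8}:  v_{5} + v_{8} = 0  ⇒ sig = (2; —)
  {0,5}:  v_{0} + v_{5} = v_{2}  ⇒ sig = (2; 1)
  {0,7}:  v_{0} + v_{7} = v_{5}  ⇒ sig = (2; 1)
  {1,2}:  v_{1} + v_{2} = v_{5}  ⇒ sig = (2; 1)
  {1,5}:  v_{1} + v_{5} = v_{7}  ⇒ sig = (2; 1)
  {2,8}:  v_{2} + v_{8} = v_{0}  ⇒ sig = (2; 1)
  {3,4}:  v_{3} + v_{4} = v_{0}  ⇒ sig = (2; 1)
  {4,8}:  v_{4} + v_{8} = v_{6}  ⇒ sig = (2; 1)
  {5,6}:  v_{5} + v_{6} = v_{4}  ⇒ sig = (2; 1)
  {7,8}:  v_{7} + v_{8} = v_{1}  ⇒ sig = (2; 1)
  {0,4}:  v_{0} + v_{4} = v_{2} + v_{6}  ⇒ sig = (2; 1,1)
  {0,8}:  v_{0} + v_{8} = v_{3} + v_{6}  ⇒ sig = (2; 1,1)
  {1,4}:  v_{1} + v_{4} = v_{6} + v_{7}  ⇒ sig = (2; 1,1)
  {2,7}:  v_{2} + v_{7} = 2·v_{5}  ⇒ sig = (2; 2)
  {3,6,7}:  v_{3} + v_{6} + v_{7} = 0  ⇒ sig = (3; —)
  {1,3,6}:  v_{1} + v_{3} + v_{6} = v_{8}  ⇒ sig = (3; 1)
  {2,3,6}:  v_{2} + v_{3} + v_{6} = 2·v_{0}  ⇒ sig = (3; 2)

Sorted signature multiset PRS(X):
    |P|=2: 15 collections, coeffs (), (), (1), (1), (1), (1), (1), (1), (1), (1), (1), (1,1), (1,1), (1,1), (2)
    |P|=3: 3 collections, coeffs (), (1), (2)


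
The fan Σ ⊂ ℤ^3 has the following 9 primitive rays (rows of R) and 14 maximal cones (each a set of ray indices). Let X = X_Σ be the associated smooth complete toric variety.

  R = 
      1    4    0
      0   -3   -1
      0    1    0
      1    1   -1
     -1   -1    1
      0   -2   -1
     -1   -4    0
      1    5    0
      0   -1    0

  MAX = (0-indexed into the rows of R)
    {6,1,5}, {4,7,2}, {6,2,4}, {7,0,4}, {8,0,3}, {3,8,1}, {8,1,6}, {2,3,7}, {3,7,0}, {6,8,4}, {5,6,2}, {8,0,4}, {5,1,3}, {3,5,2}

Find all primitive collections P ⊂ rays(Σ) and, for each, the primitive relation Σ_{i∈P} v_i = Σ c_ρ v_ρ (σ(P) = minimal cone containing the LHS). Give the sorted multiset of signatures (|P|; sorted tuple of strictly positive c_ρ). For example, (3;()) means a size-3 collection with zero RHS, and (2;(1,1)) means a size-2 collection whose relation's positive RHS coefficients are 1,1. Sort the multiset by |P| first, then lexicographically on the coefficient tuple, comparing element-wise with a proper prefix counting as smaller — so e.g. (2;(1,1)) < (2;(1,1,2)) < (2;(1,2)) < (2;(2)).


15 collections generate NE(X_Σ); each relation:

  P={0,6}:  v_{0} + v_{6} = 0  →  sig = (2;())
  P={2,8}:  v_{2} + v_{8} = 0  →  sig = (2;())
  P={3,4}:  v_{3} + v_{4} = 0  →  sig = (2;())
  P={0,1}:  v_{0} + v_{1} = v_{3}  →  sig = (2;(1))
  P={0,2}:  v_{0} + v_{2} = v_{7}  →  sig = (2;(1))
  P={1,2}:  v_{1} + v_{2} = v_{5}  →  sig = (2;(1))
  P={1,4}:  v_{1} + v_{4} = v_{6}  →  sig = (2;(1))
  P={3,6}:  v_{3} + v_{6} = v_{1}  →  sig = (2;(1))
  P={5,8}:  v_{5} + v_{8} = v_{1}  →  sig = (2;(1))
  P={6,7}:  v_{6} + v_{7} = v_{2}  →  sig = (2;(1))
  P={7,8}:  v_{7} + v_{8} = v_{0}  →  sig = (2;(1))
  P={0,5}:  v_{0} + v_{5} = v_{2} + v_{3}  →  sig = (2;(1,1))
  P={1,7}:  v_{1} + v_{7} = v_{2} + v_{3}  →  sig = (2;(1,1))
  P={4,5}:  v_{4} + v_{5} = v_{2} + v_{6}  →  sig = (2;(1,1))
  P={5,7}:  v_{5} + v_{7} = 2·v_{2} + v_{3}  →  sig = (2;(1,2))

Signatures (|P|; sorted positive RHS coefficients), sorted:
    (2;())
    (2;())
    (2;())
    (2;(1))
    (2;(1))
    (2;(1))
    (2;(1))
    (2;(1))
    (2;(1))
    (2;(1))
    (2;(1))
    (2;(1,1))
    (2;(1,1))
    (2;(1,1))
    (2;(1,2))


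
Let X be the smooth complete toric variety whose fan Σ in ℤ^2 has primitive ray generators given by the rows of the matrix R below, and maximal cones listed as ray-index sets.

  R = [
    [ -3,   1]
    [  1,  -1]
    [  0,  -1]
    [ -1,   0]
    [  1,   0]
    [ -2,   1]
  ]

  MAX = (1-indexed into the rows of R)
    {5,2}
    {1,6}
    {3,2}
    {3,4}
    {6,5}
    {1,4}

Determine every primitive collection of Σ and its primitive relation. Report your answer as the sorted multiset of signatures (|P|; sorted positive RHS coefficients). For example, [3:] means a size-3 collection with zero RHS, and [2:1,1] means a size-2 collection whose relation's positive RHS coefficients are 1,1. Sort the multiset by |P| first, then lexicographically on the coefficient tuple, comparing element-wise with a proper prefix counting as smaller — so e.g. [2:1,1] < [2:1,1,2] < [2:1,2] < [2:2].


The 9 primitive collections of Σ (r=6, n=2):

  P = {4,5}:  v_{4} + v_{5} = 0  ⟹  sig = [2:]
  P = {1,5}:  v_{1} + v_{5} = v_{6}  ⟹  sig = [2:1]
  P = {2,4}:  v_{2} + v_{4} = v_{3}  ⟹  sig = [2:1]
  P = {2,6}:  v_{2} + v_{6} = v_{4}  ⟹  sig = [2:1]
  P = {3,5}:  v_{3} + v_{5} = v_{2}  ⟹  sig = [2:1]
  P = {4,6}:  v_{4} + v_{6} = v_{1}  ⟹  sig = [2:1]
  P = {1,2}:  v_{1} + v_{2} = 2·v_{4}  ⟹  sig = [2:2]
  P = {3,6}:  v_{3} + v_{6} = 2·v_{4}  ⟹  sig = [2:2]
  P = {1,3}:  v_{1} + v_{3} = 3·v_{4}  ⟹  sig = [2:3]

Sorted signature multiset PRS(X):
    |P|=2: 9 collections, coeffs (), (1), (1), (1), (1), (1), (2), (2), (3)


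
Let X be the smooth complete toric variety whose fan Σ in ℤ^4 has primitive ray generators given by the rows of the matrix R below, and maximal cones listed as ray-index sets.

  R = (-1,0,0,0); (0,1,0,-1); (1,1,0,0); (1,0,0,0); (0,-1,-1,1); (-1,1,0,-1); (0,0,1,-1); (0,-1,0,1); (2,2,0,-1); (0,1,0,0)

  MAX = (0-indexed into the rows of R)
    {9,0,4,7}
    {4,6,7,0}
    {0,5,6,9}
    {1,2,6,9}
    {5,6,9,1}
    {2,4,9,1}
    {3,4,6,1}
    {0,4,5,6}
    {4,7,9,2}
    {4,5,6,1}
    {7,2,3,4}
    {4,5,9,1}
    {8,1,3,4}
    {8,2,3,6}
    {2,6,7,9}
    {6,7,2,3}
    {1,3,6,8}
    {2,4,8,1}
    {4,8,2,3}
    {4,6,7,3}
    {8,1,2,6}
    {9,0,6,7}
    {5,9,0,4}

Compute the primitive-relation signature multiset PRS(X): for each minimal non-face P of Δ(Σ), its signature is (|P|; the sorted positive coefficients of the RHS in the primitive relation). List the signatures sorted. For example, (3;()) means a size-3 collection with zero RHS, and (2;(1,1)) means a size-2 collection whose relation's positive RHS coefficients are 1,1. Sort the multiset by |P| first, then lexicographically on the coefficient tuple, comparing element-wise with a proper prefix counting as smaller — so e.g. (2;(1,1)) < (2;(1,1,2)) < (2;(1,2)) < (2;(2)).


Minimal non-faces — 16 found among 10 rays, 23 max cones:

  P={0,3}:  v_{0} + v_{3} = 0  ⟹  sig = (2;())
  P={1,7}:  v_{1} + v_{7} = 0  ⟹  sig = (2;())
  P={0,1}:  v_{0} + v_{1} = v_{5}  ⟹  sig = (2;(1))
  P={0,2}:  v_{0} + v_{2} = v_{9}  ⟹  sig = (2;(1))
  P={3,5}:  v_{3} + v_{5} = v_{1}  ⟹  sig = (2;(1))
  P={3,9}:  v_{3} + v_{9} = v_{2}  ⟹  sig = (2;(1))
  P={5,7}:  v_{5} + v_{7} = v_{0}  ⟹  sig = (2;(1))
  P={0,8}:  v_{0} + v_{8} = v_{1} + v_{2}  ⟹  sig = (2;(1,1))
  P={2,5}:  v_{2} + v_{5} = v_{1} + v_{9}  ⟹  sig = (2;(1,1))
  P={7,8}:  v_{7} + v_{8} = v_{2} + v_{3}  ⟹  sig = (2;(1,1))
  P={5,8}:  v_{5} + v_{8} = 2·v_{1} + v_{2}  ⟹  sig = (2;(1,2))
  P={8,9}:  v_{8} + v_{9} = v_{1} + 2·v_{2}  ⟹  sig = (2;(1,2))
  P={4,6,9}:  v_{4} + v_{6} + v_{9} = 0  ⟹  sig = (3;())
  P={1,2,3}:  v_{1} + v_{2} + v_{3} = v_{8}  ⟹  sig = (3;(1))
  P={2,4,6}:  v_{2} + v_{4} + v_{6} = v_{3}  ⟹  sig = (3;(1))
  P={4,6,8}:  v_{4} + v_{6} + v_{8} = v_{1} + 2·v_{3}  ⟹  sig = (3;(1,2))

Signatures (|P|; sorted positive RHS coefficients), sorted:
    |P|=2: 12 collections, coeffs (), (), (1), (1), (1), (1), (1), (1,1), (1,1), (1,1), (1,2), (1,2)
    |P|=3: 4 collections, coeffs (), (1), (1), (1,2)


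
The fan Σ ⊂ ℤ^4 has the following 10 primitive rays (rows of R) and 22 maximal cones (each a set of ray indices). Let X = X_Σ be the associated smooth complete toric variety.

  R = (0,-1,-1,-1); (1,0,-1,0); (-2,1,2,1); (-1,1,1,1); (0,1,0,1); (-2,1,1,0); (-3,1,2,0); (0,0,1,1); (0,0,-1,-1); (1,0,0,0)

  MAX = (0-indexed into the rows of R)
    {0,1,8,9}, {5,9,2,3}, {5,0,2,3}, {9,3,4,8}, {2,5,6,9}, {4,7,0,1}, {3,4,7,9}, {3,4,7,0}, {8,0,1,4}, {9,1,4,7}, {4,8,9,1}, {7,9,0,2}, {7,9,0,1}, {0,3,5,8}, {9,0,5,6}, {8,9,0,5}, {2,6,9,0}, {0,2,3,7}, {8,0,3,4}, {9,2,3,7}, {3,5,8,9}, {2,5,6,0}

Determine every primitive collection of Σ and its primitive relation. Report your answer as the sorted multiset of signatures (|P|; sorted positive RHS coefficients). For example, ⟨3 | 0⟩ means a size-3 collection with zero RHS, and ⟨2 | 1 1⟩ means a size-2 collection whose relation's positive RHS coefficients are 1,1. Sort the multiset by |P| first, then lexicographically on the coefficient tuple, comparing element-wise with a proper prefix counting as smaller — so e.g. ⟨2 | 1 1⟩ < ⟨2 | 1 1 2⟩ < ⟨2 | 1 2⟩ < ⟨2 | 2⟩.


Δ(Σ) — 10 vertices, 16 min non-faces:

  {7,8}:  v_{7} + v_{8} = 0  ⇒ sig = ⟨2 | 0⟩
  {1,2}:  v_{1} + v_{2} = v_{3}  ⇒ sig = ⟨2 | 1⟩
  {1,3}:  v_{1} + v_{3} = v_{4}  ⇒ sig = ⟨2 | 1⟩
  {1,6}:  v_{1} + v_{6} = v_{5}  ⇒ sig = ⟨2 | 1⟩
  {2,8}:  v_{2} + v_{8} = v_{5}  ⇒ sig = ⟨2 | 1⟩
  {5,7}:  v_{5} + v_{7} = v_{2}  ⇒ sig = ⟨2 | 1⟩
  {1,5}:  v_{1} + v_{5} = v_{3} + v_{8}  ⇒ sig = ⟨2 | 1 1⟩
  {3,6}:  v_{3} + v_{6} = v_{2} + v_{5}  ⇒ sig = ⟨2 | 1 1⟩
  {4,6}:  v_{4} + v_{6} = v_{3} + v_{5}  ⇒ sig = ⟨2 | 1 1⟩
  {6,7}:  v_{6} + v_{7} = v_{0} + 2·v_{2} + v_{9}  ⇒ sig = ⟨2 | 1 1 2⟩
  {6,8}:  v_{6} + v_{8} = v_{0} + 2·v_{5} + v_{9}  ⇒ sig = ⟨2 | 1 1 2⟩
  {4,5}:  v_{4} + v_{5} = 2·v_{3} + v_{8}  ⇒ sig = ⟨2 | 1 2⟩
  {2,4}:  v_{2} + v_{4} = 2·v_{3}  ⇒ sig = ⟨2 | 2⟩
  {0,3,9}:  v_{0} + v_{3} + v_{9} = 0  ⇒ sig = ⟨3 | 0⟩
  {0,4,9}:  v_{0} + v_{4} + v_{9} = v_{1}  ⇒ sig = ⟨3 | 1⟩
  {0,2,5,9}:  v_{0} + v_{2} + v_{5} + v_{9} = v_{6}  ⇒ sig = ⟨4 | 1⟩

Sorted signature multiset PRS(X):
[⟨2 | 0⟩, ⟨2 | 1⟩, ⟨2 | 1⟩, ⟨2 | 1⟩, ⟨2 | 1⟩, ⟨2 | 1⟩, ⟨2 | 1 1⟩, ⟨2 | 1 1⟩, ⟨2 | 1 1⟩, ⟨2 | 1 1 2⟩, ⟨2 | 1 1 2⟩, ⟨2 | 1 2⟩, ⟨2 | 2⟩, ⟨3 | 0⟩, ⟨3 | 1⟩, ⟨4 | 1⟩]


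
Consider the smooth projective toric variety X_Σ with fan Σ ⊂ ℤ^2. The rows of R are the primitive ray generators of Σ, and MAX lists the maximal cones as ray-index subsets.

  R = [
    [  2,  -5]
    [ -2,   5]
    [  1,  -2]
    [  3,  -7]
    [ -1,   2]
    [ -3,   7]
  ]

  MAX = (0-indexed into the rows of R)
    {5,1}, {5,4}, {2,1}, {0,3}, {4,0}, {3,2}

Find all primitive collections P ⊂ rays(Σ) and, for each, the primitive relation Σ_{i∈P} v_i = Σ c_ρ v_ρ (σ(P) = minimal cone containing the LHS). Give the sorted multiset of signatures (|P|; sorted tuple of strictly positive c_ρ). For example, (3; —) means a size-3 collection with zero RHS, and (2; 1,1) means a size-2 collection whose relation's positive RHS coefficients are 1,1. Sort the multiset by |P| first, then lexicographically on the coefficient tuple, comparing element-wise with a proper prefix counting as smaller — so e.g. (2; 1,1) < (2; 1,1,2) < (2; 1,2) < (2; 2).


9 minimal non-faces of Δ(Σ) (on 6 rays):

  P = {0,1}:  v_{0} + v_{1} = 0  so sig = (2; —)
  P = {2,4}:  v_{2} + v_{4} = 0  so sig = (2; —)
  P = {3,5}:  v_{3} + v_{5} = 0  so sig = (2; —)
  P = {0,2}:  v_{0} + v_{2} = v_{3}  so sig = (2; 1)
  P = {0,5}:  v_{0} + v_{5} = v_{4}  so sig = (2; 1)
  P = {1,3}:  v_{1} + v_{3} = v_{2}  so sig = (2; 1)
  P = {1,4}:  v_{1} + v_{4} = v_{5}  so sig = (2; 1)
  P = {2,5}:  v_{2} + v_{5} = v_{1}  so sig = (2; 1)
  P = {3,4}:  v_{3} + v_{4} = v_{0}  so sig = (2; 1)

Signatures (|P|; sorted positive RHS coefficients), sorted:
    |P|=2: 9 collections, coeffs (), (), (), (1), (1), (1), (1), (1), (1)


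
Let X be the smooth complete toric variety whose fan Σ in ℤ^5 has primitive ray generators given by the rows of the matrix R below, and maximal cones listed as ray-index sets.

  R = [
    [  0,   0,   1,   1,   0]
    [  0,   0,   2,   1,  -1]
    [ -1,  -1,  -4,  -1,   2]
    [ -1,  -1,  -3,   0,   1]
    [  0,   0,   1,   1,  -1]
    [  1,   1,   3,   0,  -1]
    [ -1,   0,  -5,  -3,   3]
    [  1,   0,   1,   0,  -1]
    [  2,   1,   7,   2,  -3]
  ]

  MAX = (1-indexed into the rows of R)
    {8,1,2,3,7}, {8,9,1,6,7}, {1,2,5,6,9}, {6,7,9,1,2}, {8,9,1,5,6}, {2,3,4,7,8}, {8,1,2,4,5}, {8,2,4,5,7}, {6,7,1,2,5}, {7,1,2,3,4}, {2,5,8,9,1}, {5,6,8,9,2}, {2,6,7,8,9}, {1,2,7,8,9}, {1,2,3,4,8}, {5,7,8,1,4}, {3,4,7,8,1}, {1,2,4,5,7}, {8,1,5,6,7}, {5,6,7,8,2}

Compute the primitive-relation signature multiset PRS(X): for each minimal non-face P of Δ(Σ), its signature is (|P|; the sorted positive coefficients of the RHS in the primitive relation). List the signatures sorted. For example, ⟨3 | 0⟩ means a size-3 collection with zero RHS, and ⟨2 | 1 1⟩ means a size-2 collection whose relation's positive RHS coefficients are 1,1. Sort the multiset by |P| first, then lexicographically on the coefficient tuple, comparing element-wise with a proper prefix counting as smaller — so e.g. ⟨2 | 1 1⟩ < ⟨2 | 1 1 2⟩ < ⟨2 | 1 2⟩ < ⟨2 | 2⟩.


|primitive collections| = 9. Relations:

  • {4,6}:  v_{4} + v_{6} = 0  so sig = ⟨2 | 0⟩
  • {3,5}:  v_{3} + v_{5} = v_{4}  so sig = ⟨2 | 1⟩
  • {4,9}:  v_{4} + v_{9} = v_{1} + v_{2} + v_{8}  so sig = ⟨2 | 1 1 1⟩
  • {3,6}:  v_{3} + v_{6} = v_{1} + v_{2} + v_{7} + v_{8}  so sig = ⟨2 | 1 1 1 1⟩
  • {3,9}:  v_{3} + v_{9} = 2·v_{1} + 2·v_{2} + v_{7} + 2·v_{8}  so sig = ⟨2 | 1 2 2 2⟩
  • {5,7,9}:  v_{5} + v_{7} + v_{9} = v_{6}  so sig = ⟨3 | 1⟩
  • {1,2,6,8}:  v_{1} + v_{2} + v_{6} + v_{8} = v_{9}  so sig = ⟨4 | 1⟩
  • {1,2,5,7,8}:  v_{1} + v_{2} + v_{5} + v_{7} + v_{8} = 0  so sig = ⟨5 | 0⟩
  • {1,2,4,7,8}:  v_{1} + v_{2} + v_{4} + v_{7} + v_{8} = v_{3}  so sig = ⟨5 | 1⟩

Signatures (|P|; sorted positive RHS coefficients), sorted:
[⟨2 | 0⟩, ⟨2 | 1⟩, ⟨2 | 1 1 1⟩, ⟨2 | 1 1 1 1⟩, ⟨2 | 1 2 2 2⟩, ⟨3 | 1⟩, ⟨4 | 1⟩, ⟨5 | 0⟩, ⟨5 | 1⟩]


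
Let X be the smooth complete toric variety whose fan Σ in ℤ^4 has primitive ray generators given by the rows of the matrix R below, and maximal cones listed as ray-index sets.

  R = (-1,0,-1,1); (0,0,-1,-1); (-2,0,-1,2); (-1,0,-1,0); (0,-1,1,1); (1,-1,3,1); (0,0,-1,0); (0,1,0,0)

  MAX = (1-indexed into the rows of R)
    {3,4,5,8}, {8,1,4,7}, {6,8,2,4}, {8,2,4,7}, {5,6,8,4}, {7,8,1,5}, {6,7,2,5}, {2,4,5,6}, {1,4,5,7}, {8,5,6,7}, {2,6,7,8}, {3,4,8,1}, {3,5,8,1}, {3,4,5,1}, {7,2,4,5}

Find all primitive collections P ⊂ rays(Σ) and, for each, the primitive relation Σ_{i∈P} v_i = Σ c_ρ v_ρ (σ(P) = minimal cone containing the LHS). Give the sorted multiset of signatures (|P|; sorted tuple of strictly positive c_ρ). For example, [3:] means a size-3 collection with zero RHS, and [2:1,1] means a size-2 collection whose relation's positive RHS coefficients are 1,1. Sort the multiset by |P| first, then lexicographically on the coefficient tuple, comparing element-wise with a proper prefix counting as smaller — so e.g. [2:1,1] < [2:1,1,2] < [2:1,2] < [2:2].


Σ has 9 primitive collections:

  P={1,2}:  v_{1} + v_{2} = v_{4} + v_{7} ; sig = [2:1,1]
  P={2,3}:  v_{2} + v_{3} = v_{1} + v_{4} ; sig = [2:1,1]
  P={1,6}:  v_{1} + v_{6} = 2·v_{5} + v_{8} ; sig = [2:1,2]
  P={3,6}:  v_{3} + v_{6} = v_{4} + 3·v_{5} + 2·v_{8} ; sig = [2:1,2,3]
  P={3,7}:  v_{3} + v_{7} = 2·v_{1} ; sig = [2:2]
  P={2,5,8}:  v_{2} + v_{5} + v_{8} = 0 ; sig = [3:]
  P={4,6,7}:  v_{4} + v_{6} + v_{7} = v_{5} ; sig = [3:1]
  P={1,4,5,8}:  v_{1} + v_{4} + v_{5} + v_{8} = v_{3} ; sig = [4:1]
  P={4,5,7,8}:  v_{4} + v_{5} + v_{7} + v_{8} = v_{1} ; sig = [4:1]

so the primitive-relation signature multiset is
[[2:1,1], [2:1,1], [2:1,2], [2:1,2,3], [2:2], [3:], [3:1], [4:1], [4:1]]


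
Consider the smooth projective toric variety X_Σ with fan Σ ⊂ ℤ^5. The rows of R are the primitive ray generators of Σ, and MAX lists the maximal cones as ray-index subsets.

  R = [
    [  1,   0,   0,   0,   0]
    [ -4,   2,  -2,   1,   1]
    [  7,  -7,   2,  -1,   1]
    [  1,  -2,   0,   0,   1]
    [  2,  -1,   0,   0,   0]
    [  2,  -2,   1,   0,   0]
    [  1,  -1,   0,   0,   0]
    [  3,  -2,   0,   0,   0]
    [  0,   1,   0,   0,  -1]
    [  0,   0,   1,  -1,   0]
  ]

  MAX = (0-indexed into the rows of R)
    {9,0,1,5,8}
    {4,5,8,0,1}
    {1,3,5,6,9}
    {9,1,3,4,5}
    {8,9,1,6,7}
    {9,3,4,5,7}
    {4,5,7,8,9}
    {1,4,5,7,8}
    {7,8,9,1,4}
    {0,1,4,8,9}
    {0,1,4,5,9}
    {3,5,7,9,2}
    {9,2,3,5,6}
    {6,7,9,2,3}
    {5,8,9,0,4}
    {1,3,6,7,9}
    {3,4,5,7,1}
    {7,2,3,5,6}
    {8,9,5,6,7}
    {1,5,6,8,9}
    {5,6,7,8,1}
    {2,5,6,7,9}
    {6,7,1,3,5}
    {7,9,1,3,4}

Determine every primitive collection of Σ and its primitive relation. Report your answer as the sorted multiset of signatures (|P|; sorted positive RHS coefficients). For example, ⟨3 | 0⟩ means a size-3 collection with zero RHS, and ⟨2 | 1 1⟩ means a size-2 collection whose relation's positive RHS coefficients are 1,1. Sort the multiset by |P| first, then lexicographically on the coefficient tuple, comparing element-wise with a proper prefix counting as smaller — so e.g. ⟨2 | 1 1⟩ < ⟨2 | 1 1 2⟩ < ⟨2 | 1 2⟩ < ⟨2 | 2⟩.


|primitive collections| = 12. Relations:

  • {0,6}:  v_{0} + v_{6} = v_{4} ; sig = ⟨2 | 1⟩
  • {3,8}:  v_{3} + v_{8} = v_{6} ; sig = ⟨2 | 1⟩
  • {4,6}:  v_{4} + v_{6} = v_{7} ; sig = ⟨2 | 1⟩
  • {0,2}:  v_{0} + v_{2} = v_{3} + v_{4} + v_{5} + v_{7} + v_{9} ; sig = ⟨2 | 1 1 1 1 1⟩
  • {0,3}:  v_{0} + v_{3} = v_{1} + 2·v_{4} + v_{5} + v_{9} ; sig = ⟨2 | 1 1 1 2⟩
  • {2,4}:  v_{2} + v_{4} = v_{3} + v_{5} + 2·v_{7} + v_{9} ; sig = ⟨2 | 1 1 1 2⟩
  • {2,8}:  v_{2} + v_{8} = v_{5} + 2·v_{6} + v_{7} + v_{9} ; sig = ⟨2 | 1 1 1 2⟩
  • {1,2}:  v_{1} + v_{2} = 2·v_{3} + v_{6} ; sig = ⟨2 | 1 2⟩
  • {0,7}:  v_{0} + v_{7} = 2·v_{4} ; sig = ⟨2 | 2⟩
  • {1,5,7,9}:  v_{1} + v_{5} + v_{7} + v_{9} = v_{3} ; sig = ⟨4 | 1⟩
  • {1,4,5,8,9}:  v_{1} + v_{4} + v_{5} + v_{8} + v_{9} = 0 ; sig = ⟨5 | 0⟩
  • {3,5,6,7,9}:  v_{3} + v_{5} + v_{6} + v_{7} + v_{9} = v_{2} ; sig = ⟨5 | 1⟩

Hence PRS(X_Σ) =
[⟨2 | 1⟩, ⟨2 | 1⟩, ⟨2 | 1⟩, ⟨2 | 1 1 1 1 1⟩, ⟨2 | 1 1 1 2⟩, ⟨2 | 1 1 1 2⟩, ⟨2 | 1 1 1 2⟩, ⟨2 | 1 2⟩, ⟨2 | 2⟩, ⟨4 | 1⟩, ⟨5 | 0⟩, ⟨5 | 1⟩]


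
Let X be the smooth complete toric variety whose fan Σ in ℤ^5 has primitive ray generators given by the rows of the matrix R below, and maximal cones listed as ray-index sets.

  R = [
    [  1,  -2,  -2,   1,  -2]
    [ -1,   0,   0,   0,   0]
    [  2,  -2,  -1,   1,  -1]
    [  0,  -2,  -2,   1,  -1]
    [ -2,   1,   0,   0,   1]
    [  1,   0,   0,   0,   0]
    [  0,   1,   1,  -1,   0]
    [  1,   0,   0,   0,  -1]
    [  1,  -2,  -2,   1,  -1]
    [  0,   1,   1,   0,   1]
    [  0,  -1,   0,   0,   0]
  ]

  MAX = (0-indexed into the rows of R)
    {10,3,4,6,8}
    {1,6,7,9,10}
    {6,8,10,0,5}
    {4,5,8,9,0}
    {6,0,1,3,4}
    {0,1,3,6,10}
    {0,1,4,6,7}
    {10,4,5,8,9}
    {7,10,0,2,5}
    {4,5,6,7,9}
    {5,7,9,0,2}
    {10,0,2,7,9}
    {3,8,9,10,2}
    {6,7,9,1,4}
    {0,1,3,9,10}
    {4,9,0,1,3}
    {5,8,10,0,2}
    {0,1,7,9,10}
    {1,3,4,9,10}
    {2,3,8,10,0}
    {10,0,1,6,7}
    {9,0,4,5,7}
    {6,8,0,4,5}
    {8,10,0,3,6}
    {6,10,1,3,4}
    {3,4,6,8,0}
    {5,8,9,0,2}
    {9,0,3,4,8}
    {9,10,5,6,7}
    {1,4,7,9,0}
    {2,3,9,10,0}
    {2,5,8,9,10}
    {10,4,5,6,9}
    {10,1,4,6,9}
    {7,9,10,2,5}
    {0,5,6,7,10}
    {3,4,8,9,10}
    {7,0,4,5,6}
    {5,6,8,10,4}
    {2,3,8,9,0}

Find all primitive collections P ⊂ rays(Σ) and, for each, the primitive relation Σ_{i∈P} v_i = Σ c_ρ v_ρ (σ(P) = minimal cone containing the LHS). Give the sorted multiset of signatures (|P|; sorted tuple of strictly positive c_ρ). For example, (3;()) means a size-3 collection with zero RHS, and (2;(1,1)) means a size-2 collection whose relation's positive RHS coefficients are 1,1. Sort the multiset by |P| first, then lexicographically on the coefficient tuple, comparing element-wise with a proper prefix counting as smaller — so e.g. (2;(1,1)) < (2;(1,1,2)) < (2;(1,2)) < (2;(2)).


The 15 primitive collections of Σ (r=11, n=5):

  P={1,5}:  v_{1} + v_{5} = 0  →  sig = (2;())
  P={1,8}:  v_{1} + v_{8} = v_{3}  →  sig = (2;(1))
  P={3,5}:  v_{3} + v_{5} = v_{8}  →  sig = (2;(1))
  P={3,7}:  v_{3} + v_{7} = v_{0}  →  sig = (2;(1))
  P={2,4}:  v_{2} + v_{4} = v_{3} + v_{9}  →  sig = (2;(1,1))
  P={7,8}:  v_{7} + v_{8} = v_{0} + v_{5}  →  sig = (2;(1,1))
  P={1,2}:  v_{1} + v_{2} = v_{0} + v_{9} + v_{10}  →  sig = (2;(1,1,1))
  P={2,6}:  v_{2} + v_{6} = v_{5} + v_{7} + v_{10}  →  sig = (2;(1,1,1))
  P={3,6,9}:  v_{3} + v_{6} + v_{9} = 0  →  sig = (3;())
  P={0,6,9}:  v_{0} + v_{6} + v_{9} = v_{7}  →  sig = (3;(1))
  P={4,7,10}:  v_{4} + v_{7} + v_{10} = v_{1}  →  sig = (3;(1))
  P={6,8,9}:  v_{6} + v_{8} + v_{9} = v_{5}  →  sig = (3;(1))
  P={0,4,10}:  v_{0} + v_{4} + v_{10} = v_{1} + v_{3}  →  sig = (3;(1,1))
  P={0,5,9,10}:  v_{0} + v_{5} + v_{9} + v_{10} = v_{2}  →  sig = (4;(1))
  P={0,8,9,10}:  v_{0} + v_{8} + v_{9} + v_{10} = v_{2} + v_{3}  →  sig = (4;(1,1))

so the primitive-relation signature multiset is
    |P|=2: 8 collections, coeffs (), (1), (1), (1), (1,1), (1,1), (1,1,1), (1,1,1)
    |P|=3: 5 collections, coeffs (), (1), (1), (1), (1,1)
    |P|=4: 2 collections, coeffs (1), (1,1)
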